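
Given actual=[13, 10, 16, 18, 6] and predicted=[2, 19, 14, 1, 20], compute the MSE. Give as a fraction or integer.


MSE = (1/5) * ((13-2)^2=121 + (10-19)^2=81 + (16-14)^2=4 + (18-1)^2=289 + (6-20)^2=196). Sum = 691. MSE = 691/5.

691/5


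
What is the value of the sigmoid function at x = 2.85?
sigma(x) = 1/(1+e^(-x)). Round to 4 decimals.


sigma(2.85) = 1/(1+e^(-2.85)) = 1/(1+0.057844) = 1/1.057844 = 0.9453.

0.9453


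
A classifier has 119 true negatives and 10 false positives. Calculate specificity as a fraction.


Specificity = TN / (TN + FP) = 119 / 129 = 119/129.

119/129


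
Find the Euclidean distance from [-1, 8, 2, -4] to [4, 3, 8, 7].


d = sqrt(sum of squared differences). (-1-4)^2=25, (8-3)^2=25, (2-8)^2=36, (-4-7)^2=121. Sum = 207.

sqrt(207)


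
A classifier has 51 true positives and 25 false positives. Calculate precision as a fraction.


Precision = TP / (TP + FP) = 51 / 76 = 51/76.

51/76


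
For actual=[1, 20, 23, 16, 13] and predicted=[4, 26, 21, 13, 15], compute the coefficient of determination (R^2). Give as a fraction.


Mean(y) = 73/5. SS_res = 62. SS_tot = 1446/5. R^2 = 1 - 62/(1446/5) = 568/723.

568/723


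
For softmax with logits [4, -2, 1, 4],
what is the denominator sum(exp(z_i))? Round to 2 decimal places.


Denom = e^4=54.5982 + e^-2=0.1353 + e^1=2.7183 + e^4=54.5982. Sum = 112.0500, which rounds to 112.05.

112.05


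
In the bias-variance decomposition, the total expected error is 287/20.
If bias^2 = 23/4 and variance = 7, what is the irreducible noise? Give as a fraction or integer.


Total error = bias^2 + variance + irreducible noise. So irreducible noise = 287/20 - 23/4 - 7 = 8/5.

8/5


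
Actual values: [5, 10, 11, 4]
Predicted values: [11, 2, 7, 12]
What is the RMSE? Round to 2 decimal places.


MSE = 45.0000. RMSE = sqrt(45.0000) = 6.71.

6.71


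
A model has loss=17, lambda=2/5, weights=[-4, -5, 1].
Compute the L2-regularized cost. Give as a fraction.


L2 sq norm = sum(w^2) = 42. J = 17 + 2/5 * 42 = 169/5.

169/5


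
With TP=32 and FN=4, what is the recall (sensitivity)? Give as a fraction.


Recall = TP / (TP + FN) = 32 / 36 = 8/9.

8/9


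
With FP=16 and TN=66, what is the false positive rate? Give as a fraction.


FPR = FP / (FP + TN) = 16 / 82 = 8/41.

8/41


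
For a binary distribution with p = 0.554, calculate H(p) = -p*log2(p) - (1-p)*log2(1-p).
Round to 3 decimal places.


H = -0.554*log2(0.554) - 0.446*log2(0.446) = 0.992.

0.992


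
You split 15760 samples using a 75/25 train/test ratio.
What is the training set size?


Test set = 15760 * 25% = 3940. Training set = 15760 - 3940 = 11820.

11820


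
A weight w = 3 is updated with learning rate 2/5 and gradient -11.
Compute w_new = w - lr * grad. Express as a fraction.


w_new = 3 - 2/5 * -11 = 3 - -22/5 = 37/5.

37/5


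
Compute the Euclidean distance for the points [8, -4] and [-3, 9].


d = sqrt(sum of squared differences). (8--3)^2=121, (-4-9)^2=169. Sum = 290.

sqrt(290)


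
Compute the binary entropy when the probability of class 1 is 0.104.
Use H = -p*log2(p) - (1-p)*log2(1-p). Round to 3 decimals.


H = -0.104*log2(0.104) - 0.896*log2(0.896) = 0.482.

0.482


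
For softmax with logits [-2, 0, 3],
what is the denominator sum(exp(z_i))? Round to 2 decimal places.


Denom = e^-2=0.1353 + e^0=1.0000 + e^3=20.0855. Sum = 21.2208, which rounds to 21.22.

21.22


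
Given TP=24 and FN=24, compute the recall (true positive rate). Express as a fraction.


Recall = TP / (TP + FN) = 24 / 48 = 1/2.

1/2


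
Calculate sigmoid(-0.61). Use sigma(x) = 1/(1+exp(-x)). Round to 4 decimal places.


sigma(-0.61) = 1/(1+e^(0.61)) = 1/(1+1.840431) = 1/2.840431 = 0.3521.

0.3521


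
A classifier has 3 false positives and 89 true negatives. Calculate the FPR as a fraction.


FPR = FP / (FP + TN) = 3 / 92 = 3/92.

3/92


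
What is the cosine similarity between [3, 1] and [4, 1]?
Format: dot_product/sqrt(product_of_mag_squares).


dot = 13. |a|^2 = 10, |b|^2 = 17. cos = 13/sqrt(170).

13/sqrt(170)


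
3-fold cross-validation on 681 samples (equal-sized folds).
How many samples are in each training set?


Each validation fold has 681/3 = 227 samples. Training set = 681 - 227 = 454.

454


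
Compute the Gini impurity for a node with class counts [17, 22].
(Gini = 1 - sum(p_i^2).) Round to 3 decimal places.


Total = 39. Proportions: 17/39, 22/39. sum(p_i^2) = 0.5082. Gini = 1 - 0.5082 = 0.4918, which rounds to 0.492.

0.492


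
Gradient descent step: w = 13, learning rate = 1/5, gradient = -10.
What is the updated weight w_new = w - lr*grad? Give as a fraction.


w_new = 13 - 1/5 * -10 = 13 - -2 = 15.

15


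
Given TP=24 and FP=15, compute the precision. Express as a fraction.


Precision = TP / (TP + FP) = 24 / 39 = 8/13.

8/13


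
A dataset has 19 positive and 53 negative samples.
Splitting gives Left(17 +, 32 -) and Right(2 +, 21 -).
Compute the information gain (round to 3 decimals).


H(parent) = 0.8326. H(left) = 0.9313, H(right) = 0.4262. Weighted = (49/72)*0.9313 + (23/72)*0.4262 = 0.7699. IG = 0.8326 - 0.7699 = 0.0627, which rounds to 0.063.

0.063


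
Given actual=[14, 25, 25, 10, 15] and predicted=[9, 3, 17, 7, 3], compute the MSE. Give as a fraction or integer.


MSE = (1/5) * ((14-9)^2=25 + (25-3)^2=484 + (25-17)^2=64 + (10-7)^2=9 + (15-3)^2=144). Sum = 726. MSE = 726/5.

726/5


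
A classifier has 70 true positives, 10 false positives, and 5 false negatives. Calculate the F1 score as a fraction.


Precision = 70/80 = 7/8. Recall = 70/75 = 14/15. F1 = 2*P*R/(P+R) = 28/31.

28/31


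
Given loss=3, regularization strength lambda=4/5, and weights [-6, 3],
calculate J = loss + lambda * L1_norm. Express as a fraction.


L1 norm = sum(|w|) = 9. J = 3 + 4/5 * 9 = 51/5.

51/5


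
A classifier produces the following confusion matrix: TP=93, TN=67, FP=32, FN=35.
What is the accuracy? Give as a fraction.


Accuracy = (TP + TN) / (TP + TN + FP + FN) = (93 + 67) / 227 = 160/227.

160/227


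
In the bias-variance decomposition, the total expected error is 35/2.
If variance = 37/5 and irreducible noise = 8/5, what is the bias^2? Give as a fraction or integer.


Total error = bias^2 + variance + irreducible noise. So bias^2 = 35/2 - 37/5 - 8/5 = 17/2.

17/2


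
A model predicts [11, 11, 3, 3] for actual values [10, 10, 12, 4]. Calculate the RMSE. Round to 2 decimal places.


MSE = 21.0000. RMSE = sqrt(21.0000) = 4.58.

4.58


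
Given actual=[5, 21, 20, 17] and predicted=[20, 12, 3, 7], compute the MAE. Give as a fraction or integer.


MAE = (1/4) * (|5-20|=15 + |21-12|=9 + |20-3|=17 + |17-7|=10). Sum = 51. MAE = 51/4.

51/4


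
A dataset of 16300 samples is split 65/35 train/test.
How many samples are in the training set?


Test set = 16300 * 35% = 5705. Training set = 16300 - 5705 = 10595.

10595


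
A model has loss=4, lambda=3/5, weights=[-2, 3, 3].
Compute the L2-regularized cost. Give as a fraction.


L2 sq norm = sum(w^2) = 22. J = 4 + 3/5 * 22 = 86/5.

86/5


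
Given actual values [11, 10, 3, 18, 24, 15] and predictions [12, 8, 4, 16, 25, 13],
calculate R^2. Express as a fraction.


Mean(y) = 27/2. SS_res = 15. SS_tot = 523/2. R^2 = 1 - 15/(523/2) = 493/523.

493/523


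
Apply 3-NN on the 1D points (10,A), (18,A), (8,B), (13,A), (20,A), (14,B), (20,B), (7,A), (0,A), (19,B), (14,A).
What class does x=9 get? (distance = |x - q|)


Distances: |10-9|=1, |18-9|=9, |8-9|=1, |13-9|=4, |20-9|=11, |14-9|=5, |20-9|=11, |7-9|=2, |0-9|=9, |19-9|=10, |14-9|=5. 3 nearest: (10,A), (8,B), (7,A). Counts: {'A': 2, 'B': 1}. Majority class: A.

A


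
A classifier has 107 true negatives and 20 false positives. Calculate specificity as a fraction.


Specificity = TN / (TN + FP) = 107 / 127 = 107/127.

107/127


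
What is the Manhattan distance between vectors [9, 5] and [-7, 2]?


d = sum of absolute differences: |9--7|=16 + |5-2|=3 = 19.

19


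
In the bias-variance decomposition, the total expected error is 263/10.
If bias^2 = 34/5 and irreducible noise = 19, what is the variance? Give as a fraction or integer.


Total error = bias^2 + variance + irreducible noise. So variance = 263/10 - 34/5 - 19 = 1/2.

1/2


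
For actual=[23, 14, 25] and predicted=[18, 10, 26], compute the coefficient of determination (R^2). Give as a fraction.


Mean(y) = 62/3. SS_res = 42. SS_tot = 206/3. R^2 = 1 - 42/(206/3) = 40/103.

40/103


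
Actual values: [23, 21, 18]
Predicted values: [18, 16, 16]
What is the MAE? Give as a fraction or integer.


MAE = (1/3) * (|23-18|=5 + |21-16|=5 + |18-16|=2). Sum = 12. MAE = 4.

4


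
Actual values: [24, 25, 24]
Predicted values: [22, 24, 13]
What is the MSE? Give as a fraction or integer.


MSE = (1/3) * ((24-22)^2=4 + (25-24)^2=1 + (24-13)^2=121). Sum = 126. MSE = 42.

42


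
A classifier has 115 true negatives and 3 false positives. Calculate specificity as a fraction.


Specificity = TN / (TN + FP) = 115 / 118 = 115/118.

115/118


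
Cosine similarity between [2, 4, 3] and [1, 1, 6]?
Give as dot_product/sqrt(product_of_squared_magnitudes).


dot = 24. |a|^2 = 29, |b|^2 = 38. cos = 24/sqrt(1102).

24/sqrt(1102)


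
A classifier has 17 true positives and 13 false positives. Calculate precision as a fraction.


Precision = TP / (TP + FP) = 17 / 30 = 17/30.

17/30


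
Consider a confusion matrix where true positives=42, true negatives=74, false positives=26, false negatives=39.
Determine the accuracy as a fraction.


Accuracy = (TP + TN) / (TP + TN + FP + FN) = (42 + 74) / 181 = 116/181.

116/181


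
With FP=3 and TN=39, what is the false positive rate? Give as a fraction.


FPR = FP / (FP + TN) = 3 / 42 = 1/14.

1/14


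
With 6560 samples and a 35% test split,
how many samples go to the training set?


Test set = 6560 * 35% = 2296. Training set = 6560 - 2296 = 4264.

4264


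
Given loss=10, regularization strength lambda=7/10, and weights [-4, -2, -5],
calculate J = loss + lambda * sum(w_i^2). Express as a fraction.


L2 sq norm = sum(w^2) = 45. J = 10 + 7/10 * 45 = 83/2.

83/2


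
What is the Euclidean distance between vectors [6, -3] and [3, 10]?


d = sqrt(sum of squared differences). (6-3)^2=9, (-3-10)^2=169. Sum = 178.

sqrt(178)


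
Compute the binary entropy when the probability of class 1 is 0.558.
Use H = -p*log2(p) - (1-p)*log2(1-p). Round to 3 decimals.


H = -0.558*log2(0.558) - 0.442*log2(0.442) = 0.990.

0.990


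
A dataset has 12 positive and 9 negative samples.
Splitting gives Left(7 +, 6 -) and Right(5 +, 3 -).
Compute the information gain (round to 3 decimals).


H(parent) = 0.9852. H(left) = 0.9957, H(right) = 0.9544. Weighted = (13/21)*0.9957 + (8/21)*0.9544 = 0.9800. IG = 0.9852 - 0.9800 = 0.0052, which rounds to 0.005.

0.005


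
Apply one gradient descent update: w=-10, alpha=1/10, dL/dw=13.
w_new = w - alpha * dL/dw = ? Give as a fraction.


w_new = -10 - 1/10 * 13 = -10 - 13/10 = -113/10.

-113/10


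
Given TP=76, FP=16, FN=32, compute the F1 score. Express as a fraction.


Precision = 76/92 = 19/23. Recall = 76/108 = 19/27. F1 = 2*P*R/(P+R) = 19/25.

19/25


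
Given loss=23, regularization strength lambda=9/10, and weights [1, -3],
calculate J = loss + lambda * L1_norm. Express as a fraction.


L1 norm = sum(|w|) = 4. J = 23 + 9/10 * 4 = 133/5.

133/5


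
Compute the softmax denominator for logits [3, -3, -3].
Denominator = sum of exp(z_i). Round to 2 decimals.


Denom = e^3=20.0855 + e^-3=0.0498 + e^-3=0.0498. Sum = 20.1851, which rounds to 20.19.

20.19


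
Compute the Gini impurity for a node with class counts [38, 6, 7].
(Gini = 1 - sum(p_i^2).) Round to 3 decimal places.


Total = 51. Proportions: 38/51, 6/51, 7/51. sum(p_i^2) = 0.5879. Gini = 1 - 0.5879 = 0.4121, which rounds to 0.412.

0.412


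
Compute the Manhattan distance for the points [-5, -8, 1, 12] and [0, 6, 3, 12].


d = sum of absolute differences: |-5-0|=5 + |-8-6|=14 + |1-3|=2 + |12-12|=0 = 21.

21


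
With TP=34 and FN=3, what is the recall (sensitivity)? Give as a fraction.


Recall = TP / (TP + FN) = 34 / 37 = 34/37.

34/37


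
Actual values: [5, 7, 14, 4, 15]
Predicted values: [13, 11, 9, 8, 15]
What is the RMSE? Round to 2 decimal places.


MSE = 24.2000. RMSE = sqrt(24.2000) = 4.92.

4.92


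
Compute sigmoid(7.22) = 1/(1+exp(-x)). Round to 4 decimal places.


sigma(7.22) = 1/(1+e^(-7.22)) = 1/(1+0.000732) = 1/1.000732 = 0.9993.

0.9993


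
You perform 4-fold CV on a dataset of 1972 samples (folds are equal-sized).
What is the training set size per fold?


Each validation fold has 1972/4 = 493 samples. Training set = 1972 - 493 = 1479.

1479


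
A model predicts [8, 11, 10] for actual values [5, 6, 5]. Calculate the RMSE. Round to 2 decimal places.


MSE = 19.6667. RMSE = sqrt(19.6667) = 4.43.

4.43


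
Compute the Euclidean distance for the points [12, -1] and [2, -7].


d = sqrt(sum of squared differences). (12-2)^2=100, (-1--7)^2=36. Sum = 136.

sqrt(136)


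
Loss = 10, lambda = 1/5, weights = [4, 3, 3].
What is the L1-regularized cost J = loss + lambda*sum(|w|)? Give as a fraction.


L1 norm = sum(|w|) = 10. J = 10 + 1/5 * 10 = 12.

12


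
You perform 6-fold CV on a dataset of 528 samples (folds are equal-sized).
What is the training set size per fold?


Each validation fold has 528/6 = 88 samples. Training set = 528 - 88 = 440.

440


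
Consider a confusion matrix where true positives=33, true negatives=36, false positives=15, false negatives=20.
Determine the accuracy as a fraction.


Accuracy = (TP + TN) / (TP + TN + FP + FN) = (33 + 36) / 104 = 69/104.

69/104


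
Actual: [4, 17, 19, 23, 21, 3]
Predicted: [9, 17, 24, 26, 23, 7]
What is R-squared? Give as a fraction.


Mean(y) = 29/2. SS_res = 79. SS_tot = 767/2. R^2 = 1 - 79/(767/2) = 609/767.

609/767


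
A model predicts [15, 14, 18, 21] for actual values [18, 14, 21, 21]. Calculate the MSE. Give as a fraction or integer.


MSE = (1/4) * ((18-15)^2=9 + (14-14)^2=0 + (21-18)^2=9 + (21-21)^2=0). Sum = 18. MSE = 9/2.

9/2


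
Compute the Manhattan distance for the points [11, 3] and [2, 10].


d = sum of absolute differences: |11-2|=9 + |3-10|=7 = 16.

16


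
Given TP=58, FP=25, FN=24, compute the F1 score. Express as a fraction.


Precision = 58/83 = 58/83. Recall = 58/82 = 29/41. F1 = 2*P*R/(P+R) = 116/165.

116/165


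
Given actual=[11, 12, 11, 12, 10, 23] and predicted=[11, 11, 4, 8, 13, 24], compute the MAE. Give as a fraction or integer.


MAE = (1/6) * (|11-11|=0 + |12-11|=1 + |11-4|=7 + |12-8|=4 + |10-13|=3 + |23-24|=1). Sum = 16. MAE = 8/3.

8/3


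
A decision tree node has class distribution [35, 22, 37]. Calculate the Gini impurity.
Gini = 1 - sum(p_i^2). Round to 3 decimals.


Total = 94. Proportions: 35/94, 22/94, 37/94. sum(p_i^2) = 0.3483. Gini = 1 - 0.3483 = 0.6517, which rounds to 0.652.

0.652


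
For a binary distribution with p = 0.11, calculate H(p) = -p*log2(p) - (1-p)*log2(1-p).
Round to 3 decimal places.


H = -0.11*log2(0.11) - 0.89*log2(0.89) = 0.500.

0.500


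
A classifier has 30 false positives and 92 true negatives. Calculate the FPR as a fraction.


FPR = FP / (FP + TN) = 30 / 122 = 15/61.

15/61


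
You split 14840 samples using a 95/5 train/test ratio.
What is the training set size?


Test set = 14840 * 5% = 742. Training set = 14840 - 742 = 14098.

14098


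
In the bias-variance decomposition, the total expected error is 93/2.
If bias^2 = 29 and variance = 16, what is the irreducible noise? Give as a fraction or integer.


Total error = bias^2 + variance + irreducible noise. So irreducible noise = 93/2 - 29 - 16 = 3/2.

3/2


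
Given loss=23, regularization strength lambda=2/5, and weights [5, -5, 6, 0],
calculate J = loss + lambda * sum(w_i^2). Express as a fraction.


L2 sq norm = sum(w^2) = 86. J = 23 + 2/5 * 86 = 287/5.

287/5


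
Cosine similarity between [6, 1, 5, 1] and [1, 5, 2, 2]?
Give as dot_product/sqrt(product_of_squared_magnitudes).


dot = 23. |a|^2 = 63, |b|^2 = 34. cos = 23/sqrt(2142).

23/sqrt(2142)


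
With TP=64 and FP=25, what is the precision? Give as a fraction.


Precision = TP / (TP + FP) = 64 / 89 = 64/89.

64/89


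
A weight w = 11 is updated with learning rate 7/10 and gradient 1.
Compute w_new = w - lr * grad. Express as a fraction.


w_new = 11 - 7/10 * 1 = 11 - 7/10 = 103/10.

103/10


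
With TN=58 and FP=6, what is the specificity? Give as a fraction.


Specificity = TN / (TN + FP) = 58 / 64 = 29/32.

29/32


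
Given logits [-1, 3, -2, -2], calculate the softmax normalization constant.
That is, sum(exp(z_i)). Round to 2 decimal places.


Denom = e^-1=0.3679 + e^3=20.0855 + e^-2=0.1353 + e^-2=0.1353. Sum = 20.7240, which rounds to 20.72.

20.72


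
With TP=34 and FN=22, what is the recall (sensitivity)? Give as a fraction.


Recall = TP / (TP + FN) = 34 / 56 = 17/28.

17/28


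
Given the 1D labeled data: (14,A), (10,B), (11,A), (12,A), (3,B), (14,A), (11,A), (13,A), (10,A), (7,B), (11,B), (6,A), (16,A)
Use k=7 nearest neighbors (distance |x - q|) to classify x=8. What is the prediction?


Distances: |14-8|=6, |10-8|=2, |11-8|=3, |12-8|=4, |3-8|=5, |14-8|=6, |11-8|=3, |13-8|=5, |10-8|=2, |7-8|=1, |11-8|=3, |6-8|=2, |16-8|=8. 7 nearest: (7,B), (10,A), (6,A), (10,B), (11,A), (11,A), (11,B). Counts: {'B': 3, 'A': 4}. Majority class: A.

A


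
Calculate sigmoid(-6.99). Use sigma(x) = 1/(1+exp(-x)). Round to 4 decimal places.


sigma(-6.99) = 1/(1+e^(6.99)) = 1/(1+1085.721476) = 1/1086.721476 = 0.0009.

0.0009


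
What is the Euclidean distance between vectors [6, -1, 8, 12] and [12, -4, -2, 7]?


d = sqrt(sum of squared differences). (6-12)^2=36, (-1--4)^2=9, (8--2)^2=100, (12-7)^2=25. Sum = 170.

sqrt(170)


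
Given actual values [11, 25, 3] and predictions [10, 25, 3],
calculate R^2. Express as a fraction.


Mean(y) = 13. SS_res = 1. SS_tot = 248. R^2 = 1 - 1/(248) = 247/248.

247/248


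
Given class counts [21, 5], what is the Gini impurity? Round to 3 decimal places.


Total = 26. Proportions: 21/26, 5/26. sum(p_i^2) = 0.6893. Gini = 1 - 0.6893 = 0.3107, which rounds to 0.311.

0.311


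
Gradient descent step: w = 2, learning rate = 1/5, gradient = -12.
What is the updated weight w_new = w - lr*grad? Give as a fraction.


w_new = 2 - 1/5 * -12 = 2 - -12/5 = 22/5.

22/5


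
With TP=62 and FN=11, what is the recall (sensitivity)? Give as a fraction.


Recall = TP / (TP + FN) = 62 / 73 = 62/73.

62/73


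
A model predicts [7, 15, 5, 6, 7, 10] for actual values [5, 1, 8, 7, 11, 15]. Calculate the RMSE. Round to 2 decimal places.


MSE = 41.8333. RMSE = sqrt(41.8333) = 6.47.

6.47


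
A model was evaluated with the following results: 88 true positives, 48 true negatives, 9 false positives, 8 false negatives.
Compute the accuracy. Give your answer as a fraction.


Accuracy = (TP + TN) / (TP + TN + FP + FN) = (88 + 48) / 153 = 8/9.

8/9


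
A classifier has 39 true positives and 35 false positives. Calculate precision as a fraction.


Precision = TP / (TP + FP) = 39 / 74 = 39/74.

39/74


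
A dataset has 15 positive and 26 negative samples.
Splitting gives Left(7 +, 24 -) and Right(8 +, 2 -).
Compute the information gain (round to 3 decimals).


H(parent) = 0.9474. H(left) = 0.7706, H(right) = 0.7219. Weighted = (31/41)*0.7706 + (10/41)*0.7219 = 0.7587. IG = 0.9474 - 0.7587 = 0.1887, which rounds to 0.189.

0.189


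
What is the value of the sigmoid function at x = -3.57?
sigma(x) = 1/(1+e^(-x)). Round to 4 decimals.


sigma(-3.57) = 1/(1+e^(3.57)) = 1/(1+35.516593) = 1/36.516593 = 0.0274.

0.0274


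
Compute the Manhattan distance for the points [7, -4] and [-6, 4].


d = sum of absolute differences: |7--6|=13 + |-4-4|=8 = 21.

21


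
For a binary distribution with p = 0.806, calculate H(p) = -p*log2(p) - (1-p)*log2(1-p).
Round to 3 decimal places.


H = -0.806*log2(0.806) - 0.194*log2(0.194) = 0.710.

0.710


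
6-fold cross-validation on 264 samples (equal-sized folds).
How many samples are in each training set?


Each validation fold has 264/6 = 44 samples. Training set = 264 - 44 = 220.

220


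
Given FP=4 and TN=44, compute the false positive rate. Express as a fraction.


FPR = FP / (FP + TN) = 4 / 48 = 1/12.

1/12


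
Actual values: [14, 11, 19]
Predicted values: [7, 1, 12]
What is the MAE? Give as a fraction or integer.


MAE = (1/3) * (|14-7|=7 + |11-1|=10 + |19-12|=7). Sum = 24. MAE = 8.

8


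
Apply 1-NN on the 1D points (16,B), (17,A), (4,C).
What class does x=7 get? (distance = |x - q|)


Distances: |16-7|=9, |17-7|=10, |4-7|=3. 1 nearest: (4,C). Counts: {'C': 1}. Majority class: C.

C


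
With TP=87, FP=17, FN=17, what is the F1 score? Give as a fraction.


Precision = 87/104 = 87/104. Recall = 87/104 = 87/104. F1 = 2*P*R/(P+R) = 87/104.

87/104


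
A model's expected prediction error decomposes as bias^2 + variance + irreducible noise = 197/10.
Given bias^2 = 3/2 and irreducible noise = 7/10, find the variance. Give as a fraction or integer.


Total error = bias^2 + variance + irreducible noise. So variance = 197/10 - 3/2 - 7/10 = 35/2.

35/2


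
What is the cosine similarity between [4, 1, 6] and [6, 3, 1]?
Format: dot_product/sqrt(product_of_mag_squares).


dot = 33. |a|^2 = 53, |b|^2 = 46. cos = 33/sqrt(2438).

33/sqrt(2438)


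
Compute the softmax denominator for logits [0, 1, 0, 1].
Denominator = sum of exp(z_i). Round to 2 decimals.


Denom = e^0=1.0000 + e^1=2.7183 + e^0=1.0000 + e^1=2.7183. Sum = 7.4366, which rounds to 7.44.

7.44


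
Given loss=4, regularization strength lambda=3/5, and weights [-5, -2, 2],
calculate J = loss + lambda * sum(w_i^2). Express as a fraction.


L2 sq norm = sum(w^2) = 33. J = 4 + 3/5 * 33 = 119/5.

119/5


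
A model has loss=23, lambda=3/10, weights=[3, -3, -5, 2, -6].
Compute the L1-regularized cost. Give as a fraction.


L1 norm = sum(|w|) = 19. J = 23 + 3/10 * 19 = 287/10.

287/10


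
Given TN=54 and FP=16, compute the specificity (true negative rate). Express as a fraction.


Specificity = TN / (TN + FP) = 54 / 70 = 27/35.

27/35


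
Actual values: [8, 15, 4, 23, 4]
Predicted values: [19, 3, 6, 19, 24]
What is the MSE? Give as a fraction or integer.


MSE = (1/5) * ((8-19)^2=121 + (15-3)^2=144 + (4-6)^2=4 + (23-19)^2=16 + (4-24)^2=400). Sum = 685. MSE = 137.

137


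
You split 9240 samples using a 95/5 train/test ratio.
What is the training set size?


Test set = 9240 * 5% = 462. Training set = 9240 - 462 = 8778.

8778


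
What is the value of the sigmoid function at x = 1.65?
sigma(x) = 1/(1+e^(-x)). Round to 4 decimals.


sigma(1.65) = 1/(1+e^(-1.65)) = 1/(1+0.192050) = 1/1.192050 = 0.8389.

0.8389


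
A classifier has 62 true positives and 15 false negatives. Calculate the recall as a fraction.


Recall = TP / (TP + FN) = 62 / 77 = 62/77.

62/77


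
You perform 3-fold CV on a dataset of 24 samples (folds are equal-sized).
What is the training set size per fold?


Each validation fold has 24/3 = 8 samples. Training set = 24 - 8 = 16.

16


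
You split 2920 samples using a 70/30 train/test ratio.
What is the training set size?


Test set = 2920 * 30% = 876. Training set = 2920 - 876 = 2044.

2044


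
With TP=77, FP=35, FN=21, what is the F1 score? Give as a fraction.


Precision = 77/112 = 11/16. Recall = 77/98 = 11/14. F1 = 2*P*R/(P+R) = 11/15.

11/15


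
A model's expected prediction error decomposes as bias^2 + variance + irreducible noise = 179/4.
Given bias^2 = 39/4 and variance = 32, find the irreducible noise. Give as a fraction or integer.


Total error = bias^2 + variance + irreducible noise. So irreducible noise = 179/4 - 39/4 - 32 = 3.

3


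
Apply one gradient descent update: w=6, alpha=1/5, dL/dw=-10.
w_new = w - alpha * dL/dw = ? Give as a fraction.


w_new = 6 - 1/5 * -10 = 6 - -2 = 8.

8


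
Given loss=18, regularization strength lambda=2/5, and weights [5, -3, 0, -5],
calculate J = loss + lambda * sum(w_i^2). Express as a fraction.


L2 sq norm = sum(w^2) = 59. J = 18 + 2/5 * 59 = 208/5.

208/5


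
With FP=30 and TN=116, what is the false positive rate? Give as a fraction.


FPR = FP / (FP + TN) = 30 / 146 = 15/73.

15/73


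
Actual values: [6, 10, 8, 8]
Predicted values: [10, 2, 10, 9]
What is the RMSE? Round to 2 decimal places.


MSE = 21.2500. RMSE = sqrt(21.2500) = 4.61.

4.61


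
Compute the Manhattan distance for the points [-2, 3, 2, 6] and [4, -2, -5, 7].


d = sum of absolute differences: |-2-4|=6 + |3--2|=5 + |2--5|=7 + |6-7|=1 = 19.

19


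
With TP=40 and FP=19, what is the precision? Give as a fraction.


Precision = TP / (TP + FP) = 40 / 59 = 40/59.

40/59


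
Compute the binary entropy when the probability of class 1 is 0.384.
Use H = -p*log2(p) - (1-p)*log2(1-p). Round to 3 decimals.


H = -0.384*log2(0.384) - 0.616*log2(0.616) = 0.961.

0.961


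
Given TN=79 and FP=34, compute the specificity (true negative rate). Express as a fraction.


Specificity = TN / (TN + FP) = 79 / 113 = 79/113.

79/113


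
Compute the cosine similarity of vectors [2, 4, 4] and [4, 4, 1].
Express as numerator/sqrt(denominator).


dot = 28. |a|^2 = 36, |b|^2 = 33. cos = 28/sqrt(1188).

28/sqrt(1188)


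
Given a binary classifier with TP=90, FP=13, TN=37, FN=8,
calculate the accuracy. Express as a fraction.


Accuracy = (TP + TN) / (TP + TN + FP + FN) = (90 + 37) / 148 = 127/148.

127/148


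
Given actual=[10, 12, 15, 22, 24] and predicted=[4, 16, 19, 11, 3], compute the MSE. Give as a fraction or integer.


MSE = (1/5) * ((10-4)^2=36 + (12-16)^2=16 + (15-19)^2=16 + (22-11)^2=121 + (24-3)^2=441). Sum = 630. MSE = 126.

126


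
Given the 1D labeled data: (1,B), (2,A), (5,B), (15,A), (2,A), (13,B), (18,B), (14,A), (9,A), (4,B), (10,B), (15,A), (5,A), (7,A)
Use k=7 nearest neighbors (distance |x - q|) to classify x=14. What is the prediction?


Distances: |1-14|=13, |2-14|=12, |5-14|=9, |15-14|=1, |2-14|=12, |13-14|=1, |18-14|=4, |14-14|=0, |9-14|=5, |4-14|=10, |10-14|=4, |15-14|=1, |5-14|=9, |7-14|=7. 7 nearest: (14,A), (15,A), (15,A), (13,B), (18,B), (10,B), (9,A). Counts: {'A': 4, 'B': 3}. Majority class: A.

A


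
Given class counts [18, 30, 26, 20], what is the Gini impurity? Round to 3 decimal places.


Total = 94. Proportions: 18/94, 30/94, 26/94, 20/94. sum(p_i^2) = 0.2603. Gini = 1 - 0.2603 = 0.7397, which rounds to 0.740.

0.740


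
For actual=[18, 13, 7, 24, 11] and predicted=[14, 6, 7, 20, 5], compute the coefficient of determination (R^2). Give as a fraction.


Mean(y) = 73/5. SS_res = 117. SS_tot = 866/5. R^2 = 1 - 117/(866/5) = 281/866.

281/866


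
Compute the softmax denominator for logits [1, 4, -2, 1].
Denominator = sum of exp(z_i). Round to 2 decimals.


Denom = e^1=2.7183 + e^4=54.5982 + e^-2=0.1353 + e^1=2.7183. Sum = 60.1701, which rounds to 60.17.

60.17


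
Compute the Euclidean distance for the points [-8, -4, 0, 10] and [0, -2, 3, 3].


d = sqrt(sum of squared differences). (-8-0)^2=64, (-4--2)^2=4, (0-3)^2=9, (10-3)^2=49. Sum = 126.

sqrt(126)


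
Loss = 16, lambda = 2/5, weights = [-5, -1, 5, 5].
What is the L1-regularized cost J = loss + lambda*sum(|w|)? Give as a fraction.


L1 norm = sum(|w|) = 16. J = 16 + 2/5 * 16 = 112/5.

112/5


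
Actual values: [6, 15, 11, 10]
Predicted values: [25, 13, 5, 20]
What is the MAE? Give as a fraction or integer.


MAE = (1/4) * (|6-25|=19 + |15-13|=2 + |11-5|=6 + |10-20|=10). Sum = 37. MAE = 37/4.

37/4


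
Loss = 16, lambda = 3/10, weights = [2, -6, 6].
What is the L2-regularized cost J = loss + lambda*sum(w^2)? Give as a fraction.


L2 sq norm = sum(w^2) = 76. J = 16 + 3/10 * 76 = 194/5.

194/5


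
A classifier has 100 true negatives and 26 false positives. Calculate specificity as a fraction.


Specificity = TN / (TN + FP) = 100 / 126 = 50/63.

50/63


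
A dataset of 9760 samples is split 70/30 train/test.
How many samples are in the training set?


Test set = 9760 * 30% = 2928. Training set = 9760 - 2928 = 6832.

6832


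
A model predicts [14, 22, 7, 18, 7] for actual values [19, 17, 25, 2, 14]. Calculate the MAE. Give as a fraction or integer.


MAE = (1/5) * (|19-14|=5 + |17-22|=5 + |25-7|=18 + |2-18|=16 + |14-7|=7). Sum = 51. MAE = 51/5.

51/5


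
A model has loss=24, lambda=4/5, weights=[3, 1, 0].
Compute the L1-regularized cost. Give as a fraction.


L1 norm = sum(|w|) = 4. J = 24 + 4/5 * 4 = 136/5.

136/5


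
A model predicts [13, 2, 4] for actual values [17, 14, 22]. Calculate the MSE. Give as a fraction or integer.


MSE = (1/3) * ((17-13)^2=16 + (14-2)^2=144 + (22-4)^2=324). Sum = 484. MSE = 484/3.

484/3


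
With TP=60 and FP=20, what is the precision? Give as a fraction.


Precision = TP / (TP + FP) = 60 / 80 = 3/4.

3/4


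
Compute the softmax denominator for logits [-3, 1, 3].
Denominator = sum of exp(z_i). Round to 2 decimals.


Denom = e^-3=0.0498 + e^1=2.7183 + e^3=20.0855. Sum = 22.8536, which rounds to 22.85.

22.85


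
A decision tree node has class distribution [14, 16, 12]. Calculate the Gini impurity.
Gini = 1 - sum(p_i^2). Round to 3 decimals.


Total = 42. Proportions: 14/42, 16/42, 12/42. sum(p_i^2) = 0.3379. Gini = 1 - 0.3379 = 0.6621, which rounds to 0.662.

0.662


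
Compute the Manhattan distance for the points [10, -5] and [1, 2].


d = sum of absolute differences: |10-1|=9 + |-5-2|=7 = 16.

16


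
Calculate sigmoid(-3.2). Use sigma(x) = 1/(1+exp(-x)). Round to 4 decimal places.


sigma(-3.2) = 1/(1+e^(3.2)) = 1/(1+24.532530) = 1/25.532530 = 0.0392.

0.0392


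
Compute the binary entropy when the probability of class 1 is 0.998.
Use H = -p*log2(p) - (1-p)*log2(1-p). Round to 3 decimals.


H = -0.998*log2(0.998) - 0.002*log2(0.002) = 0.021.

0.021


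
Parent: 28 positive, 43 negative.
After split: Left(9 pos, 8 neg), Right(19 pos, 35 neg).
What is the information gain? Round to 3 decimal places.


H(parent) = 0.9676. H(left) = 0.9975, H(right) = 0.9357. Weighted = (17/71)*0.9975 + (54/71)*0.9357 = 0.9505. IG = 0.9676 - 0.9505 = 0.0171, which rounds to 0.017.

0.017


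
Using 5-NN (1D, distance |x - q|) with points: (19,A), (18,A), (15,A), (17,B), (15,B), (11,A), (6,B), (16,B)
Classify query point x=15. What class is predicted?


Distances: |19-15|=4, |18-15|=3, |15-15|=0, |17-15|=2, |15-15|=0, |11-15|=4, |6-15|=9, |16-15|=1. 5 nearest: (15,A), (15,B), (16,B), (17,B), (18,A). Counts: {'A': 2, 'B': 3}. Majority class: B.

B


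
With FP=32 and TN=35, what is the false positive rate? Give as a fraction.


FPR = FP / (FP + TN) = 32 / 67 = 32/67.

32/67


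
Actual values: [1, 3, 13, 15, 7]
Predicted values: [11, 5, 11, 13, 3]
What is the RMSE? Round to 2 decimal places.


MSE = 25.6000. RMSE = sqrt(25.6000) = 5.06.

5.06


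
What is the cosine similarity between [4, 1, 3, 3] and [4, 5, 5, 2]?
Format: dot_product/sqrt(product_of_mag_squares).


dot = 42. |a|^2 = 35, |b|^2 = 70. cos = 42/sqrt(2450).

42/sqrt(2450)


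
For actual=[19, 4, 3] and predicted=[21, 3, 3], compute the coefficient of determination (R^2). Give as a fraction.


Mean(y) = 26/3. SS_res = 5. SS_tot = 482/3. R^2 = 1 - 5/(482/3) = 467/482.

467/482


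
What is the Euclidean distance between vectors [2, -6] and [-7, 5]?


d = sqrt(sum of squared differences). (2--7)^2=81, (-6-5)^2=121. Sum = 202.

sqrt(202)


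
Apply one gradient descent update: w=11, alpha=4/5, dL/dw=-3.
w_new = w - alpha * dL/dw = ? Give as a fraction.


w_new = 11 - 4/5 * -3 = 11 - -12/5 = 67/5.

67/5


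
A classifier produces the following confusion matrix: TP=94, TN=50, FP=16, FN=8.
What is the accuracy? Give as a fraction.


Accuracy = (TP + TN) / (TP + TN + FP + FN) = (94 + 50) / 168 = 6/7.

6/7


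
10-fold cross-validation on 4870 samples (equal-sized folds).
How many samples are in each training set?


Each validation fold has 4870/10 = 487 samples. Training set = 4870 - 487 = 4383.

4383


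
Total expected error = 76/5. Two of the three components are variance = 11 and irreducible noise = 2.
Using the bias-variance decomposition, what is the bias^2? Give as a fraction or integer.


Total error = bias^2 + variance + irreducible noise. So bias^2 = 76/5 - 11 - 2 = 11/5.

11/5


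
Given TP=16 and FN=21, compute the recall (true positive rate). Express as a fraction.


Recall = TP / (TP + FN) = 16 / 37 = 16/37.

16/37


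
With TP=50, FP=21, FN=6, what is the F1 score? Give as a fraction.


Precision = 50/71 = 50/71. Recall = 50/56 = 25/28. F1 = 2*P*R/(P+R) = 100/127.

100/127


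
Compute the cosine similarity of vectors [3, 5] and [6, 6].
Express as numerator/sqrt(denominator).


dot = 48. |a|^2 = 34, |b|^2 = 72. cos = 48/sqrt(2448).

48/sqrt(2448)


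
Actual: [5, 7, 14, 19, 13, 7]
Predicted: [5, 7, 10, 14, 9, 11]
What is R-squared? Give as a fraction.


Mean(y) = 65/6. SS_res = 73. SS_tot = 869/6. R^2 = 1 - 73/(869/6) = 431/869.

431/869


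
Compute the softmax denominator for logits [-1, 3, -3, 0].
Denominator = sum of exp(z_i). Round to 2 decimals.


Denom = e^-1=0.3679 + e^3=20.0855 + e^-3=0.0498 + e^0=1.0000. Sum = 21.5032, which rounds to 21.50.

21.50


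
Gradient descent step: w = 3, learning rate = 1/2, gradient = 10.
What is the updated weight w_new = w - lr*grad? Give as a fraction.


w_new = 3 - 1/2 * 10 = 3 - 5 = -2.

-2


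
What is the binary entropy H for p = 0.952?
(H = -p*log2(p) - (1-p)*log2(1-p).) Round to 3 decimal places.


H = -0.952*log2(0.952) - 0.048*log2(0.048) = 0.278.

0.278


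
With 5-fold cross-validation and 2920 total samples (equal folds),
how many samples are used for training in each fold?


Each validation fold has 2920/5 = 584 samples. Training set = 2920 - 584 = 2336.

2336


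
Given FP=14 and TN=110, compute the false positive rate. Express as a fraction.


FPR = FP / (FP + TN) = 14 / 124 = 7/62.

7/62


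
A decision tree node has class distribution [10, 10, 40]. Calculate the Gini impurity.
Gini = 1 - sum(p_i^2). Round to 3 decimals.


Total = 60. Proportions: 10/60, 10/60, 40/60. sum(p_i^2) = 0.5000. Gini = 1 - 0.5000 = 0.5000, which rounds to 0.500.

0.500


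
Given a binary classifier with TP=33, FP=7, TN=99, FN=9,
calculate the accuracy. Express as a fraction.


Accuracy = (TP + TN) / (TP + TN + FP + FN) = (33 + 99) / 148 = 33/37.

33/37


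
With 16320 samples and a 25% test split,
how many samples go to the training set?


Test set = 16320 * 25% = 4080. Training set = 16320 - 4080 = 12240.

12240


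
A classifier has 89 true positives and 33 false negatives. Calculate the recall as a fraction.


Recall = TP / (TP + FN) = 89 / 122 = 89/122.

89/122


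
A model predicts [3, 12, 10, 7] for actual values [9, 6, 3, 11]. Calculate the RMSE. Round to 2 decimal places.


MSE = 34.2500. RMSE = sqrt(34.2500) = 5.85.

5.85


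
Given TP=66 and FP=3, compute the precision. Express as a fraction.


Precision = TP / (TP + FP) = 66 / 69 = 22/23.

22/23


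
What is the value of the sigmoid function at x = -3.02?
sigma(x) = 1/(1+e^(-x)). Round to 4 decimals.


sigma(-3.02) = 1/(1+e^(3.02)) = 1/(1+20.491292) = 1/21.491292 = 0.0465.

0.0465


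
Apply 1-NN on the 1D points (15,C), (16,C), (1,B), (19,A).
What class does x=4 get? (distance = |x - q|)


Distances: |15-4|=11, |16-4|=12, |1-4|=3, |19-4|=15. 1 nearest: (1,B). Counts: {'B': 1}. Majority class: B.

B


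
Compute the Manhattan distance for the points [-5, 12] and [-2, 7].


d = sum of absolute differences: |-5--2|=3 + |12-7|=5 = 8.

8


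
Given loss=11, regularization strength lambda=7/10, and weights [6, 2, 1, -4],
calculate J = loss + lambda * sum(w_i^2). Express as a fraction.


L2 sq norm = sum(w^2) = 57. J = 11 + 7/10 * 57 = 509/10.

509/10


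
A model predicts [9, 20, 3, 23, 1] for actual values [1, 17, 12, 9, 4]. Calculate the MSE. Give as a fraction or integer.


MSE = (1/5) * ((1-9)^2=64 + (17-20)^2=9 + (12-3)^2=81 + (9-23)^2=196 + (4-1)^2=9). Sum = 359. MSE = 359/5.

359/5


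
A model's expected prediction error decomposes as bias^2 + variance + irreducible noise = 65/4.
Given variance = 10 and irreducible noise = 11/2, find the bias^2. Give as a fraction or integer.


Total error = bias^2 + variance + irreducible noise. So bias^2 = 65/4 - 10 - 11/2 = 3/4.

3/4


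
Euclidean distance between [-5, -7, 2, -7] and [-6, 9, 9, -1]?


d = sqrt(sum of squared differences). (-5--6)^2=1, (-7-9)^2=256, (2-9)^2=49, (-7--1)^2=36. Sum = 342.

sqrt(342)


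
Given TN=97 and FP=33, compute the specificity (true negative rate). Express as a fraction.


Specificity = TN / (TN + FP) = 97 / 130 = 97/130.

97/130


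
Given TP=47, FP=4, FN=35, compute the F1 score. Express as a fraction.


Precision = 47/51 = 47/51. Recall = 47/82 = 47/82. F1 = 2*P*R/(P+R) = 94/133.

94/133


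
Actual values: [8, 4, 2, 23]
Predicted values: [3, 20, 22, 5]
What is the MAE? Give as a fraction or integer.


MAE = (1/4) * (|8-3|=5 + |4-20|=16 + |2-22|=20 + |23-5|=18). Sum = 59. MAE = 59/4.

59/4


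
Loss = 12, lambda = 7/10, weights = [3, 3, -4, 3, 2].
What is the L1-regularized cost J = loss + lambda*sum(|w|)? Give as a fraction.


L1 norm = sum(|w|) = 15. J = 12 + 7/10 * 15 = 45/2.

45/2


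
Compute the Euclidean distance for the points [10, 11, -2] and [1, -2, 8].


d = sqrt(sum of squared differences). (10-1)^2=81, (11--2)^2=169, (-2-8)^2=100. Sum = 350.

sqrt(350)


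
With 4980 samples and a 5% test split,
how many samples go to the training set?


Test set = 4980 * 5% = 249. Training set = 4980 - 249 = 4731.

4731


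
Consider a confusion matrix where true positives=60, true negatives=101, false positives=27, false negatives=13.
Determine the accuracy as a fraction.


Accuracy = (TP + TN) / (TP + TN + FP + FN) = (60 + 101) / 201 = 161/201.

161/201


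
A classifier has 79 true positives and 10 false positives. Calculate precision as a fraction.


Precision = TP / (TP + FP) = 79 / 89 = 79/89.

79/89


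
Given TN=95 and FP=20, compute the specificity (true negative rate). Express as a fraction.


Specificity = TN / (TN + FP) = 95 / 115 = 19/23.

19/23


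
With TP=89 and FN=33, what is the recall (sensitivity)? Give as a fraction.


Recall = TP / (TP + FN) = 89 / 122 = 89/122.

89/122


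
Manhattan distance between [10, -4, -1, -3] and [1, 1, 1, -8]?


d = sum of absolute differences: |10-1|=9 + |-4-1|=5 + |-1-1|=2 + |-3--8|=5 = 21.

21


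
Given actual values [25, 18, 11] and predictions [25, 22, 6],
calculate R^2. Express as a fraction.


Mean(y) = 18. SS_res = 41. SS_tot = 98. R^2 = 1 - 41/(98) = 57/98.

57/98


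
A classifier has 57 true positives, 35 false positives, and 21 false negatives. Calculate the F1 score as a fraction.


Precision = 57/92 = 57/92. Recall = 57/78 = 19/26. F1 = 2*P*R/(P+R) = 57/85.

57/85


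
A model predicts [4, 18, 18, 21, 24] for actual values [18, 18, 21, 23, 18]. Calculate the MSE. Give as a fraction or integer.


MSE = (1/5) * ((18-4)^2=196 + (18-18)^2=0 + (21-18)^2=9 + (23-21)^2=4 + (18-24)^2=36). Sum = 245. MSE = 49.

49


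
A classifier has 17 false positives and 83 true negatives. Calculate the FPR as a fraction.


FPR = FP / (FP + TN) = 17 / 100 = 17/100.

17/100
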